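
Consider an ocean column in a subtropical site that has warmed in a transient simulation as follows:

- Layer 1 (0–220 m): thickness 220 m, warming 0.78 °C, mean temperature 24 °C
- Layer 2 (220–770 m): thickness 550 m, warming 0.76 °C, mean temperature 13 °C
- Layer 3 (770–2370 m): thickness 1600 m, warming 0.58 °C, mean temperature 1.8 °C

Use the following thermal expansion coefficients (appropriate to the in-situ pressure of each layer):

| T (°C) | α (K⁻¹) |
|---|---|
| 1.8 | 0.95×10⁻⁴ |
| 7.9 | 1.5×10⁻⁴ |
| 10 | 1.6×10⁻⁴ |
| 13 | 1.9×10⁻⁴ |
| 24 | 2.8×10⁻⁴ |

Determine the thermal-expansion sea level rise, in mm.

Δh ≈ 216 mm

Layer 1 at 24 °C → α = 2.8×10⁻⁴ K⁻¹
Layer 2 at 13 °C → α = 1.9×10⁻⁴ K⁻¹
Layer 3 at 1.8 °C → α = 0.95×10⁻⁴ K⁻¹
Layer 1: 220 × 0.78 × 2.8×10⁻⁴ = 0.048048 m
1.9×10⁻⁴ × 550 × 0.76 = 0.07942 m
1600 × 0.95×10⁻⁴ × 0.58 = 0.08816 m
Δh = 0.048048 + 0.07942 + 0.08816 = 0.215628 m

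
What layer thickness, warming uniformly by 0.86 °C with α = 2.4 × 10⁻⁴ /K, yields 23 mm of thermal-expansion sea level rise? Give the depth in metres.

about 110 m

H = Δh/(αΔT) = 0.023 / (2.4×10⁻⁴ × 0.86) ≈ 111.4 m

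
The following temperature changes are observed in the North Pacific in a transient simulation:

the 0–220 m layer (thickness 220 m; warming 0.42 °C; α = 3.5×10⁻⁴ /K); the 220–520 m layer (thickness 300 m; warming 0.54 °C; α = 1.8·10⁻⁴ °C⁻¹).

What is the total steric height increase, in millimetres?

0–220 m: 0.42 × 220 × 3.5×10⁻⁴ = 0.03234 m
300 × 0.54 × 1.8×10⁻⁴ = 0.02916 m
Δh = 0.03234 + 0.02916 = 0.06150 m ≈ 61.5 mm

Δh ≈ 61.5 mm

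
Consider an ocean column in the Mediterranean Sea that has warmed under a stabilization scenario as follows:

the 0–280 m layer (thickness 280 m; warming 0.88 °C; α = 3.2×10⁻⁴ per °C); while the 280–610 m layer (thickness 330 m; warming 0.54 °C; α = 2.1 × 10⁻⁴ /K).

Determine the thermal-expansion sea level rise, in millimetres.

Δh = 120 mm

Layer 1: 0.88 × 280 × 3.2×10⁻⁴ = 0.078848 m
280–610 m: 330 × 0.54 × 2.1×10⁻⁴ = 0.037422 m
Δh = 0.078848 + 0.037422 = 0.11627 m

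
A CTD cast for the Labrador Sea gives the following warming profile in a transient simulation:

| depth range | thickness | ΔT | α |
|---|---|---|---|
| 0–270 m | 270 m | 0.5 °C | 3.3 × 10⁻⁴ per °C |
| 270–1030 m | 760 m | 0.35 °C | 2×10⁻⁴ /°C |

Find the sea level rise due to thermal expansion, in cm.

9.8 cm of thermosteric rise

Layer 1: 0.5 × 270 × 3.3×10⁻⁴ = 0.04455 m
760 × 0.35 × 2×10⁻⁴ = 0.05320 m
Δh = 0.04455 + 0.05320 = 0.09775 m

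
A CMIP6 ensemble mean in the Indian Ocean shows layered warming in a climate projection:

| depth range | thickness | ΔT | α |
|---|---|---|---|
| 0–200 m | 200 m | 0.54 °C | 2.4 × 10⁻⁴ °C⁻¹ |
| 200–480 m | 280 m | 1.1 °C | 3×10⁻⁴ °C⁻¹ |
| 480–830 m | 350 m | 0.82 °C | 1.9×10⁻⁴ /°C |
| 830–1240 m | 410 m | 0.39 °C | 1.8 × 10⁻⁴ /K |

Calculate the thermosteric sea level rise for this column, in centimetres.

Δh ≈ 20.2 cm

0–200 m: 200 × 0.54 × 2.4×10⁻⁴ = 0.02592 m
200–480 m: 1.1 × 280 × 3×10⁻⁴ = 0.09240 m
Layer 3: 0.82 × 1.9×10⁻⁴ × 350 = 0.05453 m
1.8×10⁻⁴ × 410 × 0.39 = 0.028782 m
Δh = 0.02592 + 0.09240 + 0.05453 + 0.028782 = 0.201632 m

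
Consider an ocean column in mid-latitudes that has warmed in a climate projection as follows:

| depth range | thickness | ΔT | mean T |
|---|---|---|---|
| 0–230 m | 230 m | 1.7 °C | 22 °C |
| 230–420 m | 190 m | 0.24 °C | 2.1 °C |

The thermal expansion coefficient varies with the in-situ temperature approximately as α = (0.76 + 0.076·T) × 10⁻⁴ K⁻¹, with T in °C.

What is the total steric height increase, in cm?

about 9.93 cm

Layer 1: α = (0.76 + 0.076×22)×10⁻⁴ = 2.432×10⁻⁴ K⁻¹
Layer 2: α = (0.76 + 0.076×2.1)×10⁻⁴ = 0.9196×10⁻⁴ K⁻¹
0–230 m: 2.432×10⁻⁴ × 1.7 × 230 = 0.0950912 m
0.24 × 190 × 0.9196×10⁻⁴ = 0.004193376 m
Δh = 0.0950912 + 0.004193376 = 0.099284576 m ≈ 9.93 cm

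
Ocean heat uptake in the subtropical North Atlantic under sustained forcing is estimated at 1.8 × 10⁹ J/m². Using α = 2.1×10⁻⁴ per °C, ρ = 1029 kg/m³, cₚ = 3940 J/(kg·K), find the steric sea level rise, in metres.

about 0.0932 m

Δh = αQ/(ρcₚ) = 2.1×10⁻⁴ × 1.8×10⁹ / (1029 × 3940) ≈ 0.093235 m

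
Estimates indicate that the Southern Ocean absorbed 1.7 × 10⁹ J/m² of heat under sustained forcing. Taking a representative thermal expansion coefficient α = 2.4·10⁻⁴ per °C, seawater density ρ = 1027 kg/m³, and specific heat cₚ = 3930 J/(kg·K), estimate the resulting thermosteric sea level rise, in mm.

Δh = αQ/(ρcₚ) = 2.4×10⁻⁴ × 1.7×10⁹ / (1027 × 3930) ≈ 0.10109 m

about 101 mm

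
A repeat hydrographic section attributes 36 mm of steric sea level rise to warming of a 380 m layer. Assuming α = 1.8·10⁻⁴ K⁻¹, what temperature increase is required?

ΔT ≈ 0.53 °C

ΔT = Δh/(αH) = 0.036 / (1.8×10⁻⁴ × 380) ≈ 0.5263 °C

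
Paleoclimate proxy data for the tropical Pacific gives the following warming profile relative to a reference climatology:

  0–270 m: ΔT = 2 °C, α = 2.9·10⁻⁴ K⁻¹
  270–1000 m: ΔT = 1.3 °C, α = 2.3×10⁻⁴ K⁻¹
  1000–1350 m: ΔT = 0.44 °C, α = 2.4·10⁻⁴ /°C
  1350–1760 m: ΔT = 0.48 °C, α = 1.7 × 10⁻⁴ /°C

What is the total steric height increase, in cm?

2 × 270 × 2.9×10⁻⁴ = 0.15660 m
Layer 2: 2.3×10⁻⁴ × 730 × 1.3 = 0.21827 m
350 × 2.4×10⁻⁴ × 0.44 = 0.03696 m
410 × 1.7×10⁻⁴ × 0.48 = 0.033456 m
Δh = 0.15660 + 0.21827 + 0.03696 + 0.033456 = 0.445286 m

about 44.5 cm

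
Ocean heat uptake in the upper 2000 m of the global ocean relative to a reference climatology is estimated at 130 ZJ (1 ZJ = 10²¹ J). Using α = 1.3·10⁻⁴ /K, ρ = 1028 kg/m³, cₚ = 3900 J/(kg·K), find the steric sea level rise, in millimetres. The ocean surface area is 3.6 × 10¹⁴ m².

about 11.7 mm

Per unit area: Q = 130×10²¹ / (3.6×10¹⁴) ≈ 3.611×10⁸ J/m²
Δh = αQ/(ρcₚ) = 1.3×10⁻⁴ × 3.611×10⁸ / (1028 × 3900) ≈ 0.011709 m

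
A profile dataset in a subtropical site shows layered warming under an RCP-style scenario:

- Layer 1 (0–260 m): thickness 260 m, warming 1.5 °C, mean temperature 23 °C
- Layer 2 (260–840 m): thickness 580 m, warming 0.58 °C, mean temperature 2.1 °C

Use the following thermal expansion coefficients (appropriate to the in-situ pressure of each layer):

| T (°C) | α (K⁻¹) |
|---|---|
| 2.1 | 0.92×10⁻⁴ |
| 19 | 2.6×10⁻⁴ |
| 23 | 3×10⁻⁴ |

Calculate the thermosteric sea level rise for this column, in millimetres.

150 mm

Layer 1 at 23 °C → α = 3×10⁻⁴ K⁻¹
Layer 2 at 2.1 °C → α = 0.92×10⁻⁴ K⁻¹
0–260 m: 260 × 1.5 × 3×10⁻⁴ = 0.11700 m
580 × 0.92×10⁻⁴ × 0.58 = 0.0309488 m
Δh = 0.11700 + 0.0309488 = 0.1479488 m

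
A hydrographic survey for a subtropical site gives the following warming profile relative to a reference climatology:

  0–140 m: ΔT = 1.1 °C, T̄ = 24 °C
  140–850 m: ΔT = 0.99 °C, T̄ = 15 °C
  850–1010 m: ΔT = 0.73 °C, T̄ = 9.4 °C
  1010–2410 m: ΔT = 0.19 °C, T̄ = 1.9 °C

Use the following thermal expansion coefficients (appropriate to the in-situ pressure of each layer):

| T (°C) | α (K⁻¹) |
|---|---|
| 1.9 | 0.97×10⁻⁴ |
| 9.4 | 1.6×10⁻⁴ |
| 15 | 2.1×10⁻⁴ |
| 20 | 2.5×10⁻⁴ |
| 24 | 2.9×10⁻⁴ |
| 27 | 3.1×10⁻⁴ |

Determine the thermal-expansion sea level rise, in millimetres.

Layer 1 at 24 °C → α = 2.9×10⁻⁴ K⁻¹
Layer 2 at 15 °C → α = 2.1×10⁻⁴ K⁻¹
Layer 3 at 9.4 °C → α = 1.6×10⁻⁴ K⁻¹
Layer 4 at 1.9 °C → α = 0.97×10⁻⁴ K⁻¹
0–140 m: 2.9×10⁻⁴ × 1.1 × 140 = 0.04466 m
Layer 2: 0.99 × 2.1×10⁻⁴ × 710 = 0.147609 m
850–1010 m: 1.6×10⁻⁴ × 160 × 0.73 = 0.018688 m
1010–2410 m: 0.19 × 0.97×10⁻⁴ × 1400 = 0.025802 m
Δh = 0.04466 + 0.147609 + 0.018688 + 0.025802 = 0.236759 m

237 mm of thermosteric rise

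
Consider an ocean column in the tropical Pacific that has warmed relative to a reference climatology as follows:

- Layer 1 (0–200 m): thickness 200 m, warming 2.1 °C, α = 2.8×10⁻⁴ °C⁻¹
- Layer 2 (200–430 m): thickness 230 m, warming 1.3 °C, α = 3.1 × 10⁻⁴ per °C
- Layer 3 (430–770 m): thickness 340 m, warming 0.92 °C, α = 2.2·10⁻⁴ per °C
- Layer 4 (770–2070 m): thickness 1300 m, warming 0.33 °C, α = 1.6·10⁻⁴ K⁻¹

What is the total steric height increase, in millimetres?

about 348 mm

Layer 1: 2.1 × 200 × 2.8×10⁻⁴ = 0.11760 m
200–430 m: 3.1×10⁻⁴ × 230 × 1.3 = 0.09269 m
430–770 m: 2.2×10⁻⁴ × 340 × 0.92 = 0.068816 m
770–2070 m: 1300 × 1.6×10⁻⁴ × 0.33 = 0.06864 m
Δh = 0.11760 + 0.09269 + 0.068816 + 0.06864 = 0.347746 m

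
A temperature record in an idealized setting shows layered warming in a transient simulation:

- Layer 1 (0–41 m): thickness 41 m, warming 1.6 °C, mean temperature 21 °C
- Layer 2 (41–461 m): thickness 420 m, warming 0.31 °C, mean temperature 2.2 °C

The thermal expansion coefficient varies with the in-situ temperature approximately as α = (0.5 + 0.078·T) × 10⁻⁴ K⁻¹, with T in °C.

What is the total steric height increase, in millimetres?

Δh = 22.8 mm

Layer 1: α = (0.5 + 0.078×21)×10⁻⁴ = 2.138×10⁻⁴ K⁻¹
Layer 2: α = (0.5 + 0.078×2.2)×10⁻⁴ = 0.6716×10⁻⁴ K⁻¹
0–41 m: 2.138×10⁻⁴ × 1.6 × 41 = 0.01402528 m
Layer 2: 420 × 0.31 × 0.6716×10⁻⁴ = 0.008744232 m
Δh = 0.01402528 + 0.008744232 = 0.022769512 m ≈ 22.8 mm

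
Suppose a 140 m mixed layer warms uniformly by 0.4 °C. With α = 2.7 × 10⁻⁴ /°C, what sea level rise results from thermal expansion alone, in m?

Δh = αΔT·H = 2.7×10⁻⁴ × 0.4 × 140 = 0.01512 m

0.0151 m of thermosteric rise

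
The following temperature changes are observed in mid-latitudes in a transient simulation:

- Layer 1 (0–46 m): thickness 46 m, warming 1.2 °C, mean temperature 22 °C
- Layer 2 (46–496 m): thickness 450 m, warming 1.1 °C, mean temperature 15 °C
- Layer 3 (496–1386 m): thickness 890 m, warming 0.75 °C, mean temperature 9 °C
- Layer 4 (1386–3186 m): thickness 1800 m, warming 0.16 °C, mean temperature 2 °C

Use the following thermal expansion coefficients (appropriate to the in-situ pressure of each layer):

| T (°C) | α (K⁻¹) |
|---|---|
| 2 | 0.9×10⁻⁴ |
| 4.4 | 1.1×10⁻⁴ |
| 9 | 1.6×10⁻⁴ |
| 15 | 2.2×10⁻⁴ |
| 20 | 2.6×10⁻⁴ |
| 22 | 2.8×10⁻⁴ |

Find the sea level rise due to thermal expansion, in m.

Layer 1 at 22 °C → α = 2.8×10⁻⁴ K⁻¹
Layer 2 at 15 °C → α = 2.2×10⁻⁴ K⁻¹
Layer 3 at 9 °C → α = 1.6×10⁻⁴ K⁻¹
Layer 4 at 2 °C → α = 0.9×10⁻⁴ K⁻¹
Layer 1: 2.8×10⁻⁴ × 1.2 × 46 = 0.015456 m
46–496 m: 2.2×10⁻⁴ × 1.1 × 450 = 0.10890 m
Layer 3: 0.75 × 1.6×10⁻⁴ × 890 = 0.10680 m
0.9×10⁻⁴ × 1800 × 0.16 = 0.02592 m
Δh = 0.015456 + 0.10890 + 0.10680 + 0.02592 = 0.257076 m

0.257 m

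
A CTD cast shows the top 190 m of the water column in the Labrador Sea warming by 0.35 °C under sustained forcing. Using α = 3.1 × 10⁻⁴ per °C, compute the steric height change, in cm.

Δh = αΔT·H = 3.1×10⁻⁴ × 0.35 × 190 = 0.020615 m

Δh = 2.06 cm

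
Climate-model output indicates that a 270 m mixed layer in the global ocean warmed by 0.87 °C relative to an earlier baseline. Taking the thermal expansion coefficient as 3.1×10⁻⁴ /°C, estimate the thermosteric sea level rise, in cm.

Δh = αΔT·H = 3.1×10⁻⁴ × 0.87 × 270 = 0.072819 m

7.28 cm of thermosteric rise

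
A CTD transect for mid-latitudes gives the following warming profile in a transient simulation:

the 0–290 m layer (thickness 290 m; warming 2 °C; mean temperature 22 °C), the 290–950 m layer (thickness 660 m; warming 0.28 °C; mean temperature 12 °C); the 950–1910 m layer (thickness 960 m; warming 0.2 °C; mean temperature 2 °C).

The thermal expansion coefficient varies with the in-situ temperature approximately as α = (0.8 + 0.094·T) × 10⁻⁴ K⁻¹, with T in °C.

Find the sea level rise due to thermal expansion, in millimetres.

Layer 1: α = (0.8 + 0.094×22)×10⁻⁴ = 2.868×10⁻⁴ K⁻¹
Layer 2: α = (0.8 + 0.094×12)×10⁻⁴ = 1.928×10⁻⁴ K⁻¹
Layer 3: α = (0.8 + 0.094×2)×10⁻⁴ = 0.988×10⁻⁴ K⁻¹
0–290 m: 2 × 2.868×10⁻⁴ × 290 = 0.166344 m
Layer 2: 1.928×10⁻⁴ × 0.28 × 660 = 0.03562944 m
950–1910 m: 0.2 × 0.988×10⁻⁴ × 960 = 0.0189696 m
Δh = 0.166344 + 0.03562944 + 0.0189696 = 0.22094304 m

220 mm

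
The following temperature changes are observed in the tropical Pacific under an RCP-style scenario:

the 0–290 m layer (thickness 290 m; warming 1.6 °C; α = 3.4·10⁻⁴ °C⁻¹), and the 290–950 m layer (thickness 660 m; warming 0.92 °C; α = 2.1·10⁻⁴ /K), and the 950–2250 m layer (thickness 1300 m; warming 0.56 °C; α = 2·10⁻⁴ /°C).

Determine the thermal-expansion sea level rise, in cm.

Layer 1: 3.4×10⁻⁴ × 1.6 × 290 = 0.15776 m
Layer 2: 0.92 × 660 × 2.1×10⁻⁴ = 0.127512 m
Layer 3: 2×10⁻⁴ × 1300 × 0.56 = 0.14560 m
Δh = 0.15776 + 0.127512 + 0.14560 = 0.430872 m

43 cm of thermosteric rise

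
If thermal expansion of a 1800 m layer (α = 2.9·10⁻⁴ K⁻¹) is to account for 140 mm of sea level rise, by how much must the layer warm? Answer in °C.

ΔT = Δh/(αH) = 0.14 / (2.9×10⁻⁴ × 1800) ≈ 0.2682 °C

0.268 °C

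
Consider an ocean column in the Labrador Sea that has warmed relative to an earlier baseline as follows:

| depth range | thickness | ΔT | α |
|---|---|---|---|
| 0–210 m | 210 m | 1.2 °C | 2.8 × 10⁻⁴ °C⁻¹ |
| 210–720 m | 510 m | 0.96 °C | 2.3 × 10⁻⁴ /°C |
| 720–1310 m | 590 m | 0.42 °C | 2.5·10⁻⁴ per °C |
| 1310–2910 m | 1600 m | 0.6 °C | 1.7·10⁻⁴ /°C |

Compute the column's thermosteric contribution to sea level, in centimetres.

Δh ≈ 40.8 cm

1.2 × 210 × 2.8×10⁻⁴ = 0.07056 m
210–720 m: 2.3×10⁻⁴ × 510 × 0.96 = 0.112608 m
590 × 0.42 × 2.5×10⁻⁴ = 0.06195 m
1310–2910 m: 1.7×10⁻⁴ × 1600 × 0.6 = 0.16320 m
Δh = 0.07056 + 0.112608 + 0.06195 + 0.16320 = 0.408318 m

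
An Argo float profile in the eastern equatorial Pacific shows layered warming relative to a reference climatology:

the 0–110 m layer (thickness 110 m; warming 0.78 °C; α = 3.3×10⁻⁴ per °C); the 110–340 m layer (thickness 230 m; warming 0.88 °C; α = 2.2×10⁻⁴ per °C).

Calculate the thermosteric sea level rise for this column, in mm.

Δh ≈ 72.8 mm

3.3×10⁻⁴ × 0.78 × 110 = 0.028314 m
Layer 2: 230 × 0.88 × 2.2×10⁻⁴ = 0.044528 m
Δh = 0.028314 + 0.044528 = 0.072842 m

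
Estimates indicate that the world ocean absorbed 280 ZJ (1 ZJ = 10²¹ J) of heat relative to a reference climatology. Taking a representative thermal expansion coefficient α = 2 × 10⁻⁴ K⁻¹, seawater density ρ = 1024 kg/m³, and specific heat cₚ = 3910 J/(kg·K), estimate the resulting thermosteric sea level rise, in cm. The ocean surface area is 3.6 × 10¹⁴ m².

Per unit area: Q = 280×10²¹ / (3.6×10¹⁴) ≈ 7.778×10⁸ J/m²
Δh = αQ/(ρcₚ) = 2×10⁻⁴ × 7.778×10⁸ / (1024 × 3910) ≈ 0.038853 m

Δh = 3.9 cm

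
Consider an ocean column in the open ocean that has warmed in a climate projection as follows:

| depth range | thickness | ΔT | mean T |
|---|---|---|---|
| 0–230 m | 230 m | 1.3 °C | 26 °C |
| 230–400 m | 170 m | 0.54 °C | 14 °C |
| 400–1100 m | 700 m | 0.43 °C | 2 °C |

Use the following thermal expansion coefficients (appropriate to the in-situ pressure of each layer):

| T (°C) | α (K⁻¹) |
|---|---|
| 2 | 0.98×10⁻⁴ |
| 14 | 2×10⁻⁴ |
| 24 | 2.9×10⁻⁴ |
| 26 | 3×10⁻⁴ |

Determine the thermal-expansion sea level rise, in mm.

Δh ≈ 138 mm

Layer 1 at 26 °C → α = 3×10⁻⁴ K⁻¹
Layer 2 at 14 °C → α = 2×10⁻⁴ K⁻¹
Layer 3 at 2 °C → α = 0.98×10⁻⁴ K⁻¹
3×10⁻⁴ × 1.3 × 230 = 0.08970 m
Layer 2: 0.54 × 2×10⁻⁴ × 170 = 0.01836 m
400–1100 m: 0.98×10⁻⁴ × 700 × 0.43 = 0.029498 m
Δh = 0.08970 + 0.01836 + 0.029498 = 0.137558 m ≈ 138 mm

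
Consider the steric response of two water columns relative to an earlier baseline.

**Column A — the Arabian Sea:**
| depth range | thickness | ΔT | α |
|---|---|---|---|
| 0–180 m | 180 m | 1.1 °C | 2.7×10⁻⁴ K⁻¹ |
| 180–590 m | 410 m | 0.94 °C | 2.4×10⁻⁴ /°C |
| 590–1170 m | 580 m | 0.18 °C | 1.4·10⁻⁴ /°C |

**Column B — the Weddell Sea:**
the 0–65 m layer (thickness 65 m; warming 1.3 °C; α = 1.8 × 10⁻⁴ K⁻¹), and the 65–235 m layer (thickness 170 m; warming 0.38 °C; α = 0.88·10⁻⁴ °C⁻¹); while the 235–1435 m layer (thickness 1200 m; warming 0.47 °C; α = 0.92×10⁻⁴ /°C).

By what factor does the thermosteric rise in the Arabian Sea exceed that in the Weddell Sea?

A 180 × 2.7×10⁻⁴ × 1.1 = 0.05346 m
A 2.4×10⁻⁴ × 410 × 0.94 = 0.092496 m
A 590–1170 m: 0.18 × 580 × 1.4×10⁻⁴ = 0.014616 m
A total: 0.160572 m
B 0–65 m: 1.8×10⁻⁴ × 1.3 × 65 = 0.01521 m
B 0.38 × 170 × 0.88×10⁻⁴ = 0.0056848 m
B 235–1435 m: 1200 × 0.47 × 0.92×10⁻⁴ = 0.051888 m
B total: 0.0727828 m
Ratio: 0.160572 / 0.0727828 ≈ 2.206

a factor of 2.21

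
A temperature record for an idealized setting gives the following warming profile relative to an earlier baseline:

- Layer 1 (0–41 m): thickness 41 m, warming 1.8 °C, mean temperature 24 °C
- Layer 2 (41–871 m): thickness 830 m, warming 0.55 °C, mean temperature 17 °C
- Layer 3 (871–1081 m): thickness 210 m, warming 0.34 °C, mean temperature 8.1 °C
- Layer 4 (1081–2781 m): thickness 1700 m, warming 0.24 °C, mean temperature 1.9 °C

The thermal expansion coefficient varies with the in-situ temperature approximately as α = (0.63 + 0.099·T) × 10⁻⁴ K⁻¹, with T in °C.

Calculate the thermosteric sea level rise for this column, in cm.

about 17 cm

Layer 1: α = (0.63 + 0.099×24)×10⁻⁴ = 3.006×10⁻⁴ K⁻¹
Layer 2: α = (0.63 + 0.099×17)×10⁻⁴ = 2.313×10⁻⁴ K⁻¹
Layer 3: α = (0.63 + 0.099×8.1)×10⁻⁴ = 1.4319×10⁻⁴ K⁻¹
Layer 4: α = (0.63 + 0.099×1.9)×10⁻⁴ = 0.8181×10⁻⁴ K⁻¹
3.006×10⁻⁴ × 1.8 × 41 = 0.02218428 m
41–871 m: 0.55 × 830 × 2.313×10⁻⁴ = 0.10558845 m
Layer 3: 0.34 × 1.4319×10⁻⁴ × 210 = 0.010223766 m
0.8181×10⁻⁴ × 1700 × 0.24 = 0.03337848 m
Δh = 0.02218428 + 0.10558845 + 0.010223766 + 0.03337848 = 0.171374976 m ≈ 17 cm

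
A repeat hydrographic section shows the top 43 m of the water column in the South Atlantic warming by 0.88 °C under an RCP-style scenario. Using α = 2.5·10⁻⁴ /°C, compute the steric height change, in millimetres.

9.46 mm of thermosteric rise

Δh = αΔT·H = 2.5×10⁻⁴ × 0.88 × 43 = 0.00946 m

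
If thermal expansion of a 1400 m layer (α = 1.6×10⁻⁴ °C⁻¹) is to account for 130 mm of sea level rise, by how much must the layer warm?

ΔT = Δh/(αH) = 0.13 / (1.6×10⁻⁴ × 1400) ≈ 0.5804 °C

0.580 °C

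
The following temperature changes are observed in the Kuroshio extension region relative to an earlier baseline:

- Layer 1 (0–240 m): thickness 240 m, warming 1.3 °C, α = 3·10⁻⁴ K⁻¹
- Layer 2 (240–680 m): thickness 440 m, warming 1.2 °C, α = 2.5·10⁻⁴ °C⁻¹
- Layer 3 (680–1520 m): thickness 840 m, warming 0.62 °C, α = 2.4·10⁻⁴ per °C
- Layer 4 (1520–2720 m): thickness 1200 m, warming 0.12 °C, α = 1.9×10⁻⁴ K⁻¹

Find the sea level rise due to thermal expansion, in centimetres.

about 37.8 cm

0–240 m: 240 × 3×10⁻⁴ × 1.3 = 0.09360 m
Layer 2: 440 × 1.2 × 2.5×10⁻⁴ = 0.13200 m
680–1520 m: 840 × 2.4×10⁻⁴ × 0.62 = 0.124992 m
1200 × 1.9×10⁻⁴ × 0.12 = 0.02736 m
Δh = 0.09360 + 0.13200 + 0.124992 + 0.02736 = 0.377952 m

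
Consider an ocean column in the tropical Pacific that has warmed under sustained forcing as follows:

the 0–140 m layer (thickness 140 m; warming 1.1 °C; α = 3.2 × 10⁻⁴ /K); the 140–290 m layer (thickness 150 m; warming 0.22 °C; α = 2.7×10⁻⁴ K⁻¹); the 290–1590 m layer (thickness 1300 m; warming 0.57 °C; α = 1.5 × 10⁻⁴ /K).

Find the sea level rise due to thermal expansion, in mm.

169 mm of thermosteric rise

0–140 m: 3.2×10⁻⁴ × 140 × 1.1 = 0.04928 m
140–290 m: 150 × 0.22 × 2.7×10⁻⁴ = 0.00891 m
290–1590 m: 0.57 × 1.5×10⁻⁴ × 1300 = 0.11115 m
Δh = 0.04928 + 0.00891 + 0.11115 = 0.16934 m ≈ 169 mm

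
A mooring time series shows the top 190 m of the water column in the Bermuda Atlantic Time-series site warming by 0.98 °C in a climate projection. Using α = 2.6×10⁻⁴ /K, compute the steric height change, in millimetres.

Δh = αΔT·H = 2.6×10⁻⁴ × 0.98 × 190 = 0.048412 m

about 48.4 mm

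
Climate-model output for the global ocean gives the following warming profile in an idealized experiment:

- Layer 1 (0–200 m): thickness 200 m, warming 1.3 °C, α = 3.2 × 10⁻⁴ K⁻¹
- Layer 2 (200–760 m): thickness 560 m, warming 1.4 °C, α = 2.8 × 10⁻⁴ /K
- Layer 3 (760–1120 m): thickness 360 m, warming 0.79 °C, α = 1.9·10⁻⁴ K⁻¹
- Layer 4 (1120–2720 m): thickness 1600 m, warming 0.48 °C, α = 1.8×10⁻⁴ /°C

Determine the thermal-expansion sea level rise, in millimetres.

Δh = 490 mm

0–200 m: 3.2×10⁻⁴ × 200 × 1.3 = 0.08320 m
200–760 m: 560 × 1.4 × 2.8×10⁻⁴ = 0.21952 m
360 × 1.9×10⁻⁴ × 0.79 = 0.054036 m
1600 × 0.48 × 1.8×10⁻⁴ = 0.13824 m
Δh = 0.08320 + 0.21952 + 0.054036 + 0.13824 = 0.494996 m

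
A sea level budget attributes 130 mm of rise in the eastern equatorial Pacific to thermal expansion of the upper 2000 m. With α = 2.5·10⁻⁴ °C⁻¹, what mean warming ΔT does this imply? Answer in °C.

0.26 °C

ΔT = Δh/(αH) = 0.13 / (2.5×10⁻⁴ × 2000) = 0.2600 °C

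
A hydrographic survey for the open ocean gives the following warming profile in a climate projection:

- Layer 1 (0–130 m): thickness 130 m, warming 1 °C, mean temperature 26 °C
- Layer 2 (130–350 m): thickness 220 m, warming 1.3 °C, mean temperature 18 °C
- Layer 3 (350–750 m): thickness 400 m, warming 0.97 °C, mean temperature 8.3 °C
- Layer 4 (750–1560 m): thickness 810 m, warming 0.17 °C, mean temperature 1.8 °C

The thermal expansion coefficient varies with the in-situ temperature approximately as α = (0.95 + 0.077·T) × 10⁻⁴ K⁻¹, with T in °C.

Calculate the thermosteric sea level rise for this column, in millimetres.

Δh ≈ 182 mm

Layer 1: α = (0.95 + 0.077×26)×10⁻⁴ = 2.952×10⁻⁴ K⁻¹
Layer 2: α = (0.95 + 0.077×18)×10⁻⁴ = 2.336×10⁻⁴ K⁻¹
Layer 3: α = (0.95 + 0.077×8.3)×10⁻⁴ = 1.5891×10⁻⁴ K⁻¹
Layer 4: α = (0.95 + 0.077×1.8)×10⁻⁴ = 1.0886×10⁻⁴ K⁻¹
Layer 1: 130 × 1 × 2.952×10⁻⁴ = 0.038376 m
Layer 2: 220 × 1.3 × 2.336×10⁻⁴ = 0.0668096 m
350–750 m: 1.5891×10⁻⁴ × 0.97 × 400 = 0.06165708 m
1.0886×10⁻⁴ × 810 × 0.17 = 0.014990022 m
Δh = 0.038376 + 0.0668096 + 0.06165708 + 0.014990022 = 0.181832702 m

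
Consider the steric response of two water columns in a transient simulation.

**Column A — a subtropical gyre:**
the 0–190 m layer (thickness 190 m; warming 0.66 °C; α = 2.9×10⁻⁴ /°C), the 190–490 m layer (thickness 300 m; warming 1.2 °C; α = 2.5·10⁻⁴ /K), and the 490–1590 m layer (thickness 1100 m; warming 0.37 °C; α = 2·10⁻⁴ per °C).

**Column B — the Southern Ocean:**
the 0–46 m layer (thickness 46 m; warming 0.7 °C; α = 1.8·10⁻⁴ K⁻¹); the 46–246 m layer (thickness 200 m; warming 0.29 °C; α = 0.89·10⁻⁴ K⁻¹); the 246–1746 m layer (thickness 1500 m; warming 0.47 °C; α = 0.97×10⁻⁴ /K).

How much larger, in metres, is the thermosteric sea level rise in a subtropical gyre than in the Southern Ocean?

A 0.66 × 2.9×10⁻⁴ × 190 = 0.036366 m
A 300 × 2.5×10⁻⁴ × 1.2 = 0.09000 m
A 0.37 × 2×10⁻⁴ × 1100 = 0.08140 m
A total: 0.207766 m
B 46 × 0.7 × 1.8×10⁻⁴ = 0.005796 m
B Layer 2: 0.89×10⁻⁴ × 200 × 0.29 = 0.005162 m
B 0.47 × 1500 × 0.97×10⁻⁴ = 0.068385 m
B total: 0.079343 m
Difference: 0.207766 − 0.079343 = 0.128423 m

0.13 m larger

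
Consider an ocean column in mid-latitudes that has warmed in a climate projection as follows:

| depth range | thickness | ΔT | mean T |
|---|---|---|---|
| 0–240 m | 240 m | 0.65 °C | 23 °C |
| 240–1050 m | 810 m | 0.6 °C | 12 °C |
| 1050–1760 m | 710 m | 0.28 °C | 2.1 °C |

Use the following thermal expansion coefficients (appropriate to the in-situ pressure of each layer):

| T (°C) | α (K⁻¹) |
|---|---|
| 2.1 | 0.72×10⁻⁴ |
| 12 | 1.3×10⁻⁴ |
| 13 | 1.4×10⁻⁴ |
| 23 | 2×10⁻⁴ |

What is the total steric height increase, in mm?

Layer 1 at 23 °C → α = 2×10⁻⁴ K⁻¹
Layer 2 at 12 °C → α = 1.3×10⁻⁴ K⁻¹
Layer 3 at 2.1 °C → α = 0.72×10⁻⁴ K⁻¹
Layer 1: 0.65 × 2×10⁻⁴ × 240 = 0.03120 m
240–1050 m: 810 × 1.3×10⁻⁴ × 0.6 = 0.06318 m
710 × 0.72×10⁻⁴ × 0.28 = 0.0143136 m
Δh = 0.03120 + 0.06318 + 0.0143136 = 0.1086936 m

Δh = 109 mm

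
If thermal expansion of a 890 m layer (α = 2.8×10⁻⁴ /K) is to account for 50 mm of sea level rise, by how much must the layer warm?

ΔT = Δh/(αH) = 0.05 / (2.8×10⁻⁴ × 890) ≈ 0.2006 K

ΔT ≈ 0.201 K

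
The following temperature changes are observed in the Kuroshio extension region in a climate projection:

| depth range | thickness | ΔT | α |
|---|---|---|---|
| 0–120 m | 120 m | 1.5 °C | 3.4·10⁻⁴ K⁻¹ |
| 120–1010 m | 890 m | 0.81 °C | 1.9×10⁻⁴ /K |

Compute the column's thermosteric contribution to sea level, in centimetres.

about 19.8 cm

0–120 m: 3.4×10⁻⁴ × 120 × 1.5 = 0.06120 m
0.81 × 1.9×10⁻⁴ × 890 = 0.136971 m
Δh = 0.06120 + 0.136971 = 0.198171 m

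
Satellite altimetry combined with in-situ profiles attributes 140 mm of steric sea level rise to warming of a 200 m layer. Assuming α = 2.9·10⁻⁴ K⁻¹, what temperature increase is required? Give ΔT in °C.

2.41 °C

ΔT = Δh/(αH) = 0.14 / (2.9×10⁻⁴ × 200) ≈ 2.414 °C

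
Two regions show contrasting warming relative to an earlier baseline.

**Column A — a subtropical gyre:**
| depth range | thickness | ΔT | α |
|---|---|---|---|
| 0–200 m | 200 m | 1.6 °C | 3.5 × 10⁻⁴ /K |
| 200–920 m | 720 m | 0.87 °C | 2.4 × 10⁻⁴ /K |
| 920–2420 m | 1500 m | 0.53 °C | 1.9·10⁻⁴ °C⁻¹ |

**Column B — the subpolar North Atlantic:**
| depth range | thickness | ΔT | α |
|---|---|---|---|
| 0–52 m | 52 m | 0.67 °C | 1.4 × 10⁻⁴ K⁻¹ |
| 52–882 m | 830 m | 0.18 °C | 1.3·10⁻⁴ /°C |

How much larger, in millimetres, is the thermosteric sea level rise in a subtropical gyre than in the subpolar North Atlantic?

390 mm

A 0–200 m: 1.6 × 200 × 3.5×10⁻⁴ = 0.11200 m
A 0.87 × 2.4×10⁻⁴ × 720 = 0.150336 m
A 920–2420 m: 1500 × 0.53 × 1.9×10⁻⁴ = 0.15105 m
A total: 0.413386 m
B Layer 1: 1.4×10⁻⁴ × 0.67 × 52 = 0.0048776 m
B Layer 2: 0.18 × 830 × 1.3×10⁻⁴ = 0.019422 m
B total: 0.0242996 m
Difference: 0.413386 − 0.0242996 = 0.3890864 m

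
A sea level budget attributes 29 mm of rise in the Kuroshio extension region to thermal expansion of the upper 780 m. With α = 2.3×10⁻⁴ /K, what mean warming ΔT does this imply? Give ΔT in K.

0.162 K

ΔT = Δh/(αH) = 0.029 / (2.3×10⁻⁴ × 780) ≈ 0.1616 K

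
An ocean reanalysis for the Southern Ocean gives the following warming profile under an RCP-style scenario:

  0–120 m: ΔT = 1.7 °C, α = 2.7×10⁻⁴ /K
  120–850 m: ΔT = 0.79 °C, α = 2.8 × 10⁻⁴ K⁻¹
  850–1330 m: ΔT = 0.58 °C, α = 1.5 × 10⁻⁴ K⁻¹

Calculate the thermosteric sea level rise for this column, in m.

0.26 m of thermosteric rise

2.7×10⁻⁴ × 1.7 × 120 = 0.05508 m
0.79 × 2.8×10⁻⁴ × 730 = 0.161476 m
0.58 × 1.5×10⁻⁴ × 480 = 0.04176 m
Δh = 0.05508 + 0.161476 + 0.04176 = 0.258316 m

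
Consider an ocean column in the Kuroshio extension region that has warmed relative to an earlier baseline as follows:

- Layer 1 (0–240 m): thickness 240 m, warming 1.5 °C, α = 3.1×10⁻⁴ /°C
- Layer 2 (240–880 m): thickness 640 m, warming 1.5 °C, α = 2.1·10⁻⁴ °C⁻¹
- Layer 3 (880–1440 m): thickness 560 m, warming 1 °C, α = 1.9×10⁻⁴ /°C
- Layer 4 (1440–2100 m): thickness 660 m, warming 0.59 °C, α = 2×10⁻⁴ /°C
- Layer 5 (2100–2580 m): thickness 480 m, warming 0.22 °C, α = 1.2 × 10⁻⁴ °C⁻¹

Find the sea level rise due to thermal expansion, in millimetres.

Layer 1: 240 × 3.1×10⁻⁴ × 1.5 = 0.11160 m
1.5 × 2.1×10⁻⁴ × 640 = 0.20160 m
1 × 560 × 1.9×10⁻⁴ = 0.10640 m
1440–2100 m: 660 × 2×10⁻⁴ × 0.59 = 0.07788 m
Layer 5: 1.2×10⁻⁴ × 0.22 × 480 = 0.012672 m
Δh = 0.11160 + 0.20160 + 0.10640 + 0.07788 + 0.012672 = 0.510152 m ≈ 510 mm

510 mm of thermosteric rise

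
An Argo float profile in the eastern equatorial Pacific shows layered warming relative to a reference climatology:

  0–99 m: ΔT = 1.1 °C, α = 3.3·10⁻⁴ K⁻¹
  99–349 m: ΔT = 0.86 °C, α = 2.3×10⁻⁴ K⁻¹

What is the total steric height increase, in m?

0–99 m: 3.3×10⁻⁴ × 99 × 1.1 = 0.035937 m
Layer 2: 0.86 × 250 × 2.3×10⁻⁴ = 0.04945 m
Δh = 0.035937 + 0.04945 = 0.085387 m

0.085 m of thermosteric rise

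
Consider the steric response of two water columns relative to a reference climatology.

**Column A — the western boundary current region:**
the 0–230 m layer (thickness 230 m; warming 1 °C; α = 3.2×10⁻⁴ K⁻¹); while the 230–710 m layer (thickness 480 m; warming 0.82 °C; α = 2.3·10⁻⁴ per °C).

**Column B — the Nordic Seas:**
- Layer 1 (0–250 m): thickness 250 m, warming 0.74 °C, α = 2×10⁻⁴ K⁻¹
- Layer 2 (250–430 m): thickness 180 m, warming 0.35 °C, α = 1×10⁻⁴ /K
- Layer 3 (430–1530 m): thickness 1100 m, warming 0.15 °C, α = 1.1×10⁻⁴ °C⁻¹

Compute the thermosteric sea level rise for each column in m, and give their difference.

Δh_A ≈ 0.16 m, Δh_B ≈ 0.061 m; difference ≈ 0.10 m

A Layer 1: 230 × 3.2×10⁻⁴ × 1 = 0.07360 m
A Layer 2: 480 × 2.3×10⁻⁴ × 0.82 = 0.090528 m
A total: 0.164128 m
B 0.74 × 250 × 2×10⁻⁴ = 0.03700 m
B Layer 2: 1×10⁻⁴ × 0.35 × 180 = 0.00630 m
B Layer 3: 1100 × 0.15 × 1.1×10⁻⁴ = 0.01815 m
B total: 0.06145 m
Difference: 0.164128 − 0.06145 = 0.102678 m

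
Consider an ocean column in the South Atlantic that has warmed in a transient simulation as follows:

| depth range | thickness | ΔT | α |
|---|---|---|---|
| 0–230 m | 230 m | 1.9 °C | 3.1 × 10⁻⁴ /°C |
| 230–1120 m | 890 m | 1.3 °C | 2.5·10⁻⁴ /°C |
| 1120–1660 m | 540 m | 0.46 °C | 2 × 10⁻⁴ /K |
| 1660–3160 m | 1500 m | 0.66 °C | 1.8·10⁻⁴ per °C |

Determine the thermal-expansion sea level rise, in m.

Δh ≈ 0.653 m

0–230 m: 3.1×10⁻⁴ × 1.9 × 230 = 0.13547 m
230–1120 m: 890 × 2.5×10⁻⁴ × 1.3 = 0.28925 m
Layer 3: 2×10⁻⁴ × 0.46 × 540 = 0.04968 m
Layer 4: 1500 × 1.8×10⁻⁴ × 0.66 = 0.17820 m
Δh = 0.13547 + 0.28925 + 0.04968 + 0.17820 = 0.65260 m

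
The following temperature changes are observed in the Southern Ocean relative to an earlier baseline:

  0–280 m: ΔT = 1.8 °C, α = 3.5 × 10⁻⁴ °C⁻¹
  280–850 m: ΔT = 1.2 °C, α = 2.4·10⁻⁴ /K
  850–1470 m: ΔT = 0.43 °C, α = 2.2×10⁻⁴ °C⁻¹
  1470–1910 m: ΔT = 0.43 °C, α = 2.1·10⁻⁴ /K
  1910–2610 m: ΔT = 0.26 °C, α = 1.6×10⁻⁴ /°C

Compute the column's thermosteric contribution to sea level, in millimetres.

Δh ≈ 468 mm

280 × 1.8 × 3.5×10⁻⁴ = 0.17640 m
Layer 2: 1.2 × 570 × 2.4×10⁻⁴ = 0.16416 m
850–1470 m: 2.2×10⁻⁴ × 620 × 0.43 = 0.058652 m
2.1×10⁻⁴ × 440 × 0.43 = 0.039732 m
0.26 × 1.6×10⁻⁴ × 700 = 0.02912 m
Δh = 0.17640 + 0.16416 + 0.058652 + 0.039732 + 0.02912 = 0.468064 m ≈ 468 mm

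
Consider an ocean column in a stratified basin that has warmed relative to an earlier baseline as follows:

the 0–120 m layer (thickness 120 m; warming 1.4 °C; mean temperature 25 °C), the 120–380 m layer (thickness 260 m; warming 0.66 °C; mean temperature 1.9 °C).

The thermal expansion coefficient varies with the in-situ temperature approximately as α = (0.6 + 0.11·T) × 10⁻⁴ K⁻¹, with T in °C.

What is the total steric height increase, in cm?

Layer 1: α = (0.6 + 0.11×25)×10⁻⁴ = 3.35×10⁻⁴ K⁻¹
Layer 2: α = (0.6 + 0.11×1.9)×10⁻⁴ = 0.809×10⁻⁴ K⁻¹
Layer 1: 3.35×10⁻⁴ × 1.4 × 120 = 0.05628 m
Layer 2: 0.809×10⁻⁴ × 0.66 × 260 = 0.01388244 m
Δh = 0.05628 + 0.01388244 = 0.07016244 m

7.02 cm of thermosteric rise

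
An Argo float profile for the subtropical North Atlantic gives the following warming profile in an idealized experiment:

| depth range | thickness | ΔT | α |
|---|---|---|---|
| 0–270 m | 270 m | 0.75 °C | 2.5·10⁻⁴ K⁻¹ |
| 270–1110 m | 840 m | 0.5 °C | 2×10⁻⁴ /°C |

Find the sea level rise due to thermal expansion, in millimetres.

Δh ≈ 135 mm

Layer 1: 270 × 2.5×10⁻⁴ × 0.75 = 0.050625 m
270–1110 m: 840 × 0.5 × 2×10⁻⁴ = 0.08400 m
Δh = 0.050625 + 0.08400 = 0.134625 m ≈ 135 mm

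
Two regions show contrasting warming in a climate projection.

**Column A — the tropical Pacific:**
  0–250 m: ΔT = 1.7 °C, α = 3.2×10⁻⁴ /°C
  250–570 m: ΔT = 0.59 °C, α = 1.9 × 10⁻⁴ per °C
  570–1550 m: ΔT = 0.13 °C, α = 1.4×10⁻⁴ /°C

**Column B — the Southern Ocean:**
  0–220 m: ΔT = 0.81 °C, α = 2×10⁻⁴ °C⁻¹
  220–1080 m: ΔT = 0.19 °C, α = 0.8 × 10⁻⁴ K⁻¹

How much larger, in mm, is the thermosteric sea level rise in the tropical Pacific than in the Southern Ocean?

141 mm larger

A Layer 1: 250 × 3.2×10⁻⁴ × 1.7 = 0.13600 m
A 320 × 1.9×10⁻⁴ × 0.59 = 0.035872 m
A 570–1550 m: 1.4×10⁻⁴ × 980 × 0.13 = 0.017836 m
A total: 0.189708 m
B 0–220 m: 2×10⁻⁴ × 0.81 × 220 = 0.03564 m
B Layer 2: 0.8×10⁻⁴ × 0.19 × 860 = 0.013072 m
B total: 0.048712 m
Difference: 0.189708 − 0.048712 = 0.140996 m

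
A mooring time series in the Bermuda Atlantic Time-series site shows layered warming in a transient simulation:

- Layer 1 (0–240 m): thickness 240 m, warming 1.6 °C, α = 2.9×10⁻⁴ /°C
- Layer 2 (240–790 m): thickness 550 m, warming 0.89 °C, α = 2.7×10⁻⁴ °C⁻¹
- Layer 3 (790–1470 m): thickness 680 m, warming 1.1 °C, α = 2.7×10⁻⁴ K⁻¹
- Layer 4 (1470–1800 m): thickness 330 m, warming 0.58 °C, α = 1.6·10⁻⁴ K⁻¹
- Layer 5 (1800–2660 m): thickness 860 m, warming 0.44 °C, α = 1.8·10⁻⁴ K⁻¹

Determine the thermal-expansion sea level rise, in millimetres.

Layer 1: 240 × 2.9×10⁻⁴ × 1.6 = 0.11136 m
240–790 m: 0.89 × 550 × 2.7×10⁻⁴ = 0.132165 m
Layer 3: 2.7×10⁻⁴ × 680 × 1.1 = 0.20196 m
1470–1800 m: 0.58 × 1.6×10⁻⁴ × 330 = 0.030624 m
860 × 0.44 × 1.8×10⁻⁴ = 0.068112 m
Δh = 0.11136 + 0.132165 + 0.20196 + 0.030624 + 0.068112 = 0.544221 m

Δh = 540 mm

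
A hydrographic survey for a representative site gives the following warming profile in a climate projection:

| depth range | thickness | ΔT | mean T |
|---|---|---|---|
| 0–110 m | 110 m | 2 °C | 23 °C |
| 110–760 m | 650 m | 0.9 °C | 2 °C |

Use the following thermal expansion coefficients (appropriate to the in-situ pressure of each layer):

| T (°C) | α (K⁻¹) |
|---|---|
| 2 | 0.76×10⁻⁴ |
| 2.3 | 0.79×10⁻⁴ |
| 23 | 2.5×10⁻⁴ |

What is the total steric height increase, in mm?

Layer 1 at 23 °C → α = 2.5×10⁻⁴ K⁻¹
Layer 2 at 2 °C → α = 0.76×10⁻⁴ K⁻¹
110 × 2 × 2.5×10⁻⁴ = 0.05500 m
Layer 2: 650 × 0.76×10⁻⁴ × 0.9 = 0.04446 m
Δh = 0.05500 + 0.04446 = 0.09946 m

about 99.5 mm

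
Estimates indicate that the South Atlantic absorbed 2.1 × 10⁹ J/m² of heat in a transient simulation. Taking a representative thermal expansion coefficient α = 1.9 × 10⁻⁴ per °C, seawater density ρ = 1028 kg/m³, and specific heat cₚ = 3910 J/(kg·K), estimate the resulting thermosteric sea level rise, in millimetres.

Δh = αQ/(ρcₚ) = 1.9×10⁻⁴ × 2.1×10⁹ / (1028 × 3910) ≈ 0.099267 m

Δh ≈ 99.3 mm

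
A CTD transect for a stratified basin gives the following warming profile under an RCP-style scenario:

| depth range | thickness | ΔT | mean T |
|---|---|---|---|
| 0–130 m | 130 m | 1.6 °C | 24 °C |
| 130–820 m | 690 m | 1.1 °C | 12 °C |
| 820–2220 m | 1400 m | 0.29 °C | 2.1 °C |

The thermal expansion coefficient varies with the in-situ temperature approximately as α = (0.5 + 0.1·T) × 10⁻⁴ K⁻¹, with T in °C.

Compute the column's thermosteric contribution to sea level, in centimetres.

Δh ≈ 22 cm

Layer 1: α = (0.5 + 0.1×24)×10⁻⁴ = 2.9×10⁻⁴ K⁻¹
Layer 2: α = (0.5 + 0.1×12)×10⁻⁴ = 1.7×10⁻⁴ K⁻¹
Layer 3: α = (0.5 + 0.1×2.1)×10⁻⁴ = 0.71×10⁻⁴ K⁻¹
Layer 1: 2.9×10⁻⁴ × 130 × 1.6 = 0.06032 m
1.7×10⁻⁴ × 1.1 × 690 = 0.12903 m
1400 × 0.71×10⁻⁴ × 0.29 = 0.028826 m
Δh = 0.06032 + 0.12903 + 0.028826 = 0.218176 m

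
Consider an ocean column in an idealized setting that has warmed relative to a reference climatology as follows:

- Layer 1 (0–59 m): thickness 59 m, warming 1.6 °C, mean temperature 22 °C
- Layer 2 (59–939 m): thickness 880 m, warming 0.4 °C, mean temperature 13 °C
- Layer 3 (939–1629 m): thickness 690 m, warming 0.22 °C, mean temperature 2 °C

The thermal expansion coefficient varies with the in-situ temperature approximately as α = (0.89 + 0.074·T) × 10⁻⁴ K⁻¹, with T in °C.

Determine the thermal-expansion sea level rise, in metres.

Layer 1: α = (0.89 + 0.074×22)×10⁻⁴ = 2.518×10⁻⁴ K⁻¹
Layer 2: α = (0.89 + 0.074×13)×10⁻⁴ = 1.852×10⁻⁴ K⁻¹
Layer 3: α = (0.89 + 0.074×2)×10⁻⁴ = 1.038×10⁻⁴ K⁻¹
1.6 × 59 × 2.518×10⁻⁴ = 0.02376992 m
59–939 m: 880 × 0.4 × 1.852×10⁻⁴ = 0.0651904 m
939–1629 m: 0.22 × 690 × 1.038×10⁻⁴ = 0.01575684 m
Δh = 0.02376992 + 0.0651904 + 0.01575684 = 0.10471716 m

Δh = 0.105 m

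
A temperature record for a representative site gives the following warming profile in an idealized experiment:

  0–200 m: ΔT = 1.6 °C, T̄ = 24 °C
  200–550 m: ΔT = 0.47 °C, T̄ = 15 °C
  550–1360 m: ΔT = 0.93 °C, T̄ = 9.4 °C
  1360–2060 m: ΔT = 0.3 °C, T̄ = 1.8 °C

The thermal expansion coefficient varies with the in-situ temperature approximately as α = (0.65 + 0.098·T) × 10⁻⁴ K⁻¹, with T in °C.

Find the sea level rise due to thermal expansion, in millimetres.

Layer 1: α = (0.65 + 0.098×24)×10⁻⁴ = 3.002×10⁻⁴ K⁻¹
Layer 2: α = (0.65 + 0.098×15)×10⁻⁴ = 2.12×10⁻⁴ K⁻¹
Layer 3: α = (0.65 + 0.098×9.4)×10⁻⁴ = 1.5712×10⁻⁴ K⁻¹
Layer 4: α = (0.65 + 0.098×1.8)×10⁻⁴ = 0.8264×10⁻⁴ K⁻¹
Layer 1: 1.6 × 3.002×10⁻⁴ × 200 = 0.096064 m
Layer 2: 0.47 × 2.12×10⁻⁴ × 350 = 0.034874 m
Layer 3: 810 × 1.5712×10⁻⁴ × 0.93 = 0.118358496 m
700 × 0.3 × 0.8264×10⁻⁴ = 0.0173544 m
Δh = 0.096064 + 0.034874 + 0.118358496 + 0.0173544 = 0.266650896 m ≈ 267 mm

Δh = 267 mm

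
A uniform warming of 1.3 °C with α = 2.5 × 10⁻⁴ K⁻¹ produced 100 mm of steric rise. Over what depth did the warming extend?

308 m

H = Δh/(αΔT) = 0.1 / (2.5×10⁻⁴ × 1.3) ≈ 307.7 m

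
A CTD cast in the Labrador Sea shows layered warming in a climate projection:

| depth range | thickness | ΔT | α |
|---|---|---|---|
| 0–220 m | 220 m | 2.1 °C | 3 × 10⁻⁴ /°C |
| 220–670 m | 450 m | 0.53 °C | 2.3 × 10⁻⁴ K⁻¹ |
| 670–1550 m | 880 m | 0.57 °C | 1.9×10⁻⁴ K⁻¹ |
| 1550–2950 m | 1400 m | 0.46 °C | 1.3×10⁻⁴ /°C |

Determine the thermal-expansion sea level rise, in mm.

372 mm

220 × 3×10⁻⁴ × 2.1 = 0.13860 m
Layer 2: 2.3×10⁻⁴ × 450 × 0.53 = 0.054855 m
670–1550 m: 0.57 × 1.9×10⁻⁴ × 880 = 0.095304 m
1550–2950 m: 1400 × 0.46 × 1.3×10⁻⁴ = 0.08372 m
Δh = 0.13860 + 0.054855 + 0.095304 + 0.08372 = 0.372479 m ≈ 372 mm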